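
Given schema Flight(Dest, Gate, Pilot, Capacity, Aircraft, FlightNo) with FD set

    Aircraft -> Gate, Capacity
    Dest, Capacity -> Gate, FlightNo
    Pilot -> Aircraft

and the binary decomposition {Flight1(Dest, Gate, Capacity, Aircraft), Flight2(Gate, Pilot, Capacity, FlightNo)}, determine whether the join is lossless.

No

Common attributes: Flight1 ∩ Flight2 = {Gate, Capacity}.
No dependency enlarges {Gate, Capacity}, so (Gate, Capacity)⁺ = {Gate, Capacity}.
The closure contains neither all of Flight1 = {Dest, Gate, Capacity, Aircraft} nor all of Flight2 = {Gate, Pilot, Capacity, FlightNo}, so the common attributes are not a superkey of either fragment. The join is lossy.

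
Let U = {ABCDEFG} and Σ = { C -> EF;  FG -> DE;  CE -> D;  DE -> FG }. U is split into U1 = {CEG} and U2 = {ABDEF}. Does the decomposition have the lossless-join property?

Common attributes: U1 ∩ U2 = {E}.
No dependency enlarges {E}, so (E)⁺ = {E}.
The closure contains neither all of U1 = {CEG} nor all of U2 = {ABDEF}, so the common attributes are not a superkey of either fragment. The join is lossy.

No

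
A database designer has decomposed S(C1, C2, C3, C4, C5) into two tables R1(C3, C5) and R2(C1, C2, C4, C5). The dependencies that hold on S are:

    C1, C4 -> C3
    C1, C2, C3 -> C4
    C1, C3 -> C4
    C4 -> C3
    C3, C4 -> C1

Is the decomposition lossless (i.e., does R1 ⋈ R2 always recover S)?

No

Common attributes: R1 ∩ R2 = {C5}.
No dependency enlarges {C5}, so (C5)⁺ = {C5}.
The closure contains neither all of R1 = {C3, C5} nor all of R2 = {C1, C2, C4, C5}, so the common attributes are not a superkey of either fragment. The join is lossy.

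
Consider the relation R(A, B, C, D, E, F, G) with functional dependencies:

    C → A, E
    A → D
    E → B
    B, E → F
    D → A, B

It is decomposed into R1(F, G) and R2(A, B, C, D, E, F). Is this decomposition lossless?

No

Common attributes: R1 ∩ R2 = {F}.
No dependency enlarges {F}, so (F)⁺ = {F}.
The closure contains neither all of R1 = {F, G} nor all of R2 = {A, B, C, D, E, F}, so the common attributes are not a superkey of either fragment. The join is lossy.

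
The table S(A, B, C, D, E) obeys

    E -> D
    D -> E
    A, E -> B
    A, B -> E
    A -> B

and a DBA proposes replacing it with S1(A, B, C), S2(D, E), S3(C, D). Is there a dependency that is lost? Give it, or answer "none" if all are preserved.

Check A, B → E: no single fragment contains all of {A, B, E}, and the restricted closure of {A, B} across the fragments never reaches {E}.
E → D is preserved.
D → E is preserved.
A, E → B is preserved.
A → B is preserved.

A, B -> E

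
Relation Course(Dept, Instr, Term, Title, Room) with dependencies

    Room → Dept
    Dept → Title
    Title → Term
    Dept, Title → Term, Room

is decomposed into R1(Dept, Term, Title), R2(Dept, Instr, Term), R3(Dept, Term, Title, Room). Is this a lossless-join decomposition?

Chase test. Columns are Dept, Instr, Term, Title, Room; row i has aⱼ where attribute j ∈ Ri, else bᵢⱼ.
Initial tableau (one row per fragment):
  row 1: a1 b12 a3 a4 b15
  row 2: a1 a2 a3 b24 b25
  row 3: a1 b32 a3 a4 a5
Rows 1 and 2 agree on Dept; apply Dept→Title and equate their Title entries.
Rows 1 and 2 agree on Dept, Title; apply Dept, Title→Term, Room and equate their Term, Room entries.
Rows 1 and 3 agree on Dept, Title; apply Dept, Title→Term, Room and equate their Term, Room entries.
Row 2 is now all distinguished symbols — the join is lossless.

Yes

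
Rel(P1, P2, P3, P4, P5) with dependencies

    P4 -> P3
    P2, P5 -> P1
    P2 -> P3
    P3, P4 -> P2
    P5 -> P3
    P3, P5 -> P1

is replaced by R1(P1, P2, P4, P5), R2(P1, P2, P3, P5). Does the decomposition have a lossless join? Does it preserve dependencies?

lossless and dependency-preserving

Lossless test: (P1, P2, P5)⁺ = {P1, P2, P3, P5}, which contains all of one fragment — lossless.
Dependency preservation: P4 → P3; P3, P4 → P2 are not contained in any single fragment, but the restricted closure of each left-hand side across the fragments still reaches the right-hand side; the remaining FDs each lie inside some fragment. All dependencies are preserved.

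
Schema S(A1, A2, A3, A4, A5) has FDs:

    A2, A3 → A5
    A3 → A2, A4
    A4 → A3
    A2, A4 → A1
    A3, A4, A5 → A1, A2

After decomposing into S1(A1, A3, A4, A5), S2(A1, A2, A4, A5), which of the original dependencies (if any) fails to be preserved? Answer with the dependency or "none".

none

A2, A3 → A5: restricted closure across fragments reaches A5.
A3 → A2, A4: restricted closure across fragments reaches A2, A4.
A4 → A3 lies within S1.
A2, A4 → A1 lies within S2.
A3, A4, A5 → A1, A2: restricted closure across fragments reaches A1, A2.
Every dependency is enforceable on the fragments, so the decomposition is dependency-preserving.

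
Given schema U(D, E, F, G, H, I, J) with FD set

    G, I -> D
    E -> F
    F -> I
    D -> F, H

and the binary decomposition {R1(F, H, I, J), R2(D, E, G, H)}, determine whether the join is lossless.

Common attributes: R1 ∩ R2 = {H}.
No dependency enlarges {H}, so (H)⁺ = {H}.
The closure contains neither all of R1 = {F, H, I, J} nor all of R2 = {D, E, G, H}, so the common attributes are not a superkey of either fragment. The join is lossy.

No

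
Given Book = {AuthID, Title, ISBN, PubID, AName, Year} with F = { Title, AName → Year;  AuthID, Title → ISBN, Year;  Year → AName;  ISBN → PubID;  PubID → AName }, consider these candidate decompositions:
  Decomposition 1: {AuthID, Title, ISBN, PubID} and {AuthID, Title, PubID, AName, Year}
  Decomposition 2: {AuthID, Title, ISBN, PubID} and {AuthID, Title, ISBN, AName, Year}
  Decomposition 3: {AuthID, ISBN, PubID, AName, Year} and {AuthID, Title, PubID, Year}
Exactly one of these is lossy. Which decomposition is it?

Decomposition 3

Decomposition 1: common = {AuthID, Title, PubID}, closure = {AuthID, Title, ISBN, PubID, AName, Year} → lossless.
Decomposition 2: common = {AuthID, Title, ISBN}, closure = {AuthID, Title, ISBN, PubID, AName, Year} → lossless.
Decomposition 3: common = {AuthID, PubID, Year}, closure = {AuthID, PubID, AName, Year} → lossy.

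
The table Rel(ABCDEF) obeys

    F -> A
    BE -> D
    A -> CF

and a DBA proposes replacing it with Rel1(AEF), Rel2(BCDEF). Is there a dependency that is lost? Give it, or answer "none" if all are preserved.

none

F → A lies within Rel1.
BE → D lies within Rel2.
A → CF: restricted closure across fragments reaches CF.
Every dependency is enforceable on the fragments, so the decomposition is dependency-preserving.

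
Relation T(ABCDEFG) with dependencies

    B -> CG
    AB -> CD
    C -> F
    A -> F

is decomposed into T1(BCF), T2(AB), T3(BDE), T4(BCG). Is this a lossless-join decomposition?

No

Chase test. Columns are ABCDEFG; row i has aⱼ where attribute j ∈ Ti, else bᵢⱼ.
Initial tableau (one row per fragment):
  row 1: b11 a2 a3 b14 b15 a6 b17
  row 2: a1 a2 b23 b24 b25 b26 b27
  row 3: b31 a2 b33 a4 a5 b36 b37
  row 4: b41 a2 a3 b44 b45 b46 a7
Rows 1 and 2 agree on B; apply B→CG and equate their CG entries.
Rows 1 and 3 agree on B; apply B→CG and equate their CG entries.
Rows 1 and 4 agree on B; apply B→CG and equate their CG entries.
Rows 1 and 2 agree on C; apply C→F and equate their F entries.
Rows 1 and 3 agree on C; apply C→F and equate their F entries.
Rows 1 and 4 agree on C; apply C→F and equate their F entries.
No row becomes fully distinguished — the join is lossy.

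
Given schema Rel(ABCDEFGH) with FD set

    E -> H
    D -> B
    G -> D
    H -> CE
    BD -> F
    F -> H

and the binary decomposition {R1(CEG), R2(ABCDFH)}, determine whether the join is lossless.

No

Common attributes: R1 ∩ R2 = {C}.
No dependency enlarges {C}, so (C)⁺ = {C}.
The closure contains neither all of R1 = {CEG} nor all of R2 = {ABCDFH}, so the common attributes are not a superkey of either fragment. The join is lossy.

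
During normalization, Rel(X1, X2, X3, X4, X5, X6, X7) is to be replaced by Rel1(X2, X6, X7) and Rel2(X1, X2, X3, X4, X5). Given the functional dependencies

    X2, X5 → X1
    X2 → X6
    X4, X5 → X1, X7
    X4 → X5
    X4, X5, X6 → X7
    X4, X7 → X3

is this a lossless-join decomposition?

No

Common attributes: Rel1 ∩ Rel2 = {X2}.
Closure of {X2}: X2 → X6 applies, adding X6. So (X2)⁺ = {X2, X6}.
The closure contains neither all of Rel1 = {X2, X6, X7} nor all of Rel2 = {X1, X2, X3, X4, X5}, so the common attributes are not a superkey of either fragment. The join is lossy.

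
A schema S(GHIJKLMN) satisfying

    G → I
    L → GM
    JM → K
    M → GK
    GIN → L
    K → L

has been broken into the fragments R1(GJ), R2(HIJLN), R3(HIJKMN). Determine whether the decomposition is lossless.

Chase test. Columns are GHIJKLMN; row i has aⱼ where attribute j ∈ Ri, else bᵢⱼ.
Initial tableau (one row per fragment):
  row 1: a1 b12 b13 a4 b15 b16 b17 b18
  row 2: b21 a2 a3 a4 b25 a6 b27 a8
  row 3: b31 a2 a3 a4 a5 b36 a7 a8
No row becomes fully distinguished — the join is lossy.

No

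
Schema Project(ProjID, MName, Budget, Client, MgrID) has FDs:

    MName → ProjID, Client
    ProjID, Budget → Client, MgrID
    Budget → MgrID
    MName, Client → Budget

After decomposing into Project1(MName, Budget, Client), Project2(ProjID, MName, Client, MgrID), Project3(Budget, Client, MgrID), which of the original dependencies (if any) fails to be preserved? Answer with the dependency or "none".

ProjID, Budget → Client, MgrID

Check ProjID, Budget → Client, MgrID: no single fragment contains all of {ProjID, Budget, Client, MgrID}, and the restricted closure of {ProjID, Budget} across the fragments never reaches {Client, MgrID}.
MName → ProjID, Client is preserved.
Budget → MgrID is preserved.
MName, Client → Budget is preserved.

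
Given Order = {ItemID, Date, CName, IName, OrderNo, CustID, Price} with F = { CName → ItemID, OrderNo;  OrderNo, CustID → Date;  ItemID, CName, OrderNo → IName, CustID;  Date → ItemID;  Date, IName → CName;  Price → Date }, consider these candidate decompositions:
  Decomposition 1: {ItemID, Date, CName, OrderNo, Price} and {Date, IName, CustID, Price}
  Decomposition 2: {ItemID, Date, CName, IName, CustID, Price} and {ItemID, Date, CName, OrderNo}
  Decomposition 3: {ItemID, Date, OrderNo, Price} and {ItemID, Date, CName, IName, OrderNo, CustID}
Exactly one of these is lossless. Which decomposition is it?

Decomposition 1: common = {Date, Price}, closure = {ItemID, Date, Price} → lossy.
Decomposition 2: common = {ItemID, Date, CName}, closure = {ItemID, Date, CName, IName, OrderNo, CustID} → lossless.
Decomposition 3: common = {ItemID, Date, OrderNo}, closure = {ItemID, Date, OrderNo} → lossy.

Decomposition 2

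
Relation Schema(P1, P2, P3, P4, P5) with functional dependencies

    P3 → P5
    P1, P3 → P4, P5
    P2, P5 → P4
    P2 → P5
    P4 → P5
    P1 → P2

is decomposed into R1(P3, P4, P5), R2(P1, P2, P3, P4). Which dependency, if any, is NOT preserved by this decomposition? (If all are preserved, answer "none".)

none

P3 → P5 lies within R1.
P1, P3 → P4, P5: restricted closure across fragments reaches P4, P5.
P2, P5 → P4: restricted closure across fragments reaches P4.
P2 → P5: restricted closure across fragments reaches P5.
P4 → P5 lies within R1.
P1 → P2 lies within R2.
Every dependency is enforceable on the fragments, so the decomposition is dependency-preserving.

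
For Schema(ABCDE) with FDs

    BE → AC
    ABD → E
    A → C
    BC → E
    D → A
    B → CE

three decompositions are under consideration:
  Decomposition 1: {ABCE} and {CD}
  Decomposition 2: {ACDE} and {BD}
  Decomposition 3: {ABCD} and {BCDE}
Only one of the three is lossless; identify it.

Decomposition 3

Decomposition 1: common = {C}, closure = {C} → lossy.
Decomposition 2: common = {D}, closure = {ACD} → lossy.
Decomposition 3: common = {BCD}, closure = {ABCDE} → lossless.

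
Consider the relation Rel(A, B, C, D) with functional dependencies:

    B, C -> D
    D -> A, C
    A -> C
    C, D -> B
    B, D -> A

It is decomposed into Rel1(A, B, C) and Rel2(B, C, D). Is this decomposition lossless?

Common attributes: Rel1 ∩ Rel2 = {B, C}.
Closure of {B, C}: B, C → D applies, adding D; D → A, C applies, adding A. So (B, C)⁺ = {A, B, C, D}.
This closure contains every attribute of Rel1, so Rel1 ∩ Rel2 → Rel1. The join is lossless.

Yes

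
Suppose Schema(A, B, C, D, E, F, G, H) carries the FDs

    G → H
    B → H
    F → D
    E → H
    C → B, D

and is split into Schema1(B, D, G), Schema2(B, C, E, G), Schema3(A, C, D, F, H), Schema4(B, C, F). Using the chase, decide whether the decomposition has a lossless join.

No

Chase test. Columns are A, B, C, D, E, F, G, H; row i has aⱼ where attribute j ∈ Schemai, else bᵢⱼ.
Initial tableau (one row per fragment):
  row 1: b11 a2 b13 a4 b15 b16 a7 b18
  row 2: b21 a2 a3 b24 a5 b26 a7 b28
  row 3: a1 b32 a3 a4 b35 a6 b37 a8
  row 4: b41 a2 a3 b44 b45 a6 b47 b48
Rows 1 and 2 agree on G; apply G→H and equate their H entries.
Rows 1 and 4 agree on B; apply B→H and equate their H entries.
Rows 3 and 4 agree on F; apply F→D and equate their D entries.
Rows 2 and 3 agree on C; apply C→B, D and equate their B, D entries.
Rows 1 and 3 agree on B; apply B→H and equate their H entries.
No row becomes fully distinguished — the join is lossy.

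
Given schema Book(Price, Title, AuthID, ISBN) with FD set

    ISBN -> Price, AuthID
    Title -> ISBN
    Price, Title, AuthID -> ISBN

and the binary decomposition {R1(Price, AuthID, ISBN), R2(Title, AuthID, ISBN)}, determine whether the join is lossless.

Yes

Common attributes: R1 ∩ R2 = {AuthID, ISBN}.
Closure of {AuthID, ISBN}: ISBN → Price, AuthID applies, adding Price. So (AuthID, ISBN)⁺ = {Price, AuthID, ISBN}.
This closure contains every attribute of R1, so R1 ∩ R2 → R1. The join is lossless.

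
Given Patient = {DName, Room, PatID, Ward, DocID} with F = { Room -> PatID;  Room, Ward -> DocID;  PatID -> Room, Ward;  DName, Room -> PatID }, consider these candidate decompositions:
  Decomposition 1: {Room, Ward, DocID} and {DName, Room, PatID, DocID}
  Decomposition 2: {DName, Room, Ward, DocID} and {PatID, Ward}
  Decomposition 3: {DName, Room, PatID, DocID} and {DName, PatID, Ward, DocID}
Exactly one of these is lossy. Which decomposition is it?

Decomposition 1: common = {Room, DocID}, closure = {Room, PatID, Ward, DocID} → lossless.
Decomposition 2: common = {Ward}, closure = {Ward} → lossy.
Decomposition 3: common = {DName, PatID, DocID}, closure = {DName, Room, PatID, Ward, DocID} → lossless.

Decomposition 2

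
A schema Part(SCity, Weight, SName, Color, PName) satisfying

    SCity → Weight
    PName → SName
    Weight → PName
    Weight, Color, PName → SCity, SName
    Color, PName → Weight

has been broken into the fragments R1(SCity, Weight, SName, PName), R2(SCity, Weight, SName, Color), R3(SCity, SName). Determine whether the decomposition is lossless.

Yes

Chase test. Columns are SCity, Weight, SName, Color, PName; row i has aⱼ where attribute j ∈ Ri, else bᵢⱼ.
Initial tableau (one row per fragment):
  row 1: a1 a2 a3 b14 a5
  row 2: a1 a2 a3 a4 b25
  row 3: a1 b32 a3 b34 b35
Rows 1 and 3 agree on SCity; apply SCity→Weight and equate their Weight entries.
Rows 1 and 2 agree on Weight; apply Weight→PName and equate their PName entries.
Rows 1 and 3 agree on Weight; apply Weight→PName and equate their PName entries.
Row 2 is now all distinguished symbols — the join is lossless.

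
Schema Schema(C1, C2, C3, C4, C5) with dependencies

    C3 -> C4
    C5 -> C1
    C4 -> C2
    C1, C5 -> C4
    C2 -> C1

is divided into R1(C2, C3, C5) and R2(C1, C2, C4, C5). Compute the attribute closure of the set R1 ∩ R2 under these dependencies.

C1, C2, C4, C5

R1 ∩ R2 = {C2, C5}.
C5 → C1 applies, adding C1
C1, C5 → C4 applies, adding C4
Closure: {C1, C2, C4, C5}.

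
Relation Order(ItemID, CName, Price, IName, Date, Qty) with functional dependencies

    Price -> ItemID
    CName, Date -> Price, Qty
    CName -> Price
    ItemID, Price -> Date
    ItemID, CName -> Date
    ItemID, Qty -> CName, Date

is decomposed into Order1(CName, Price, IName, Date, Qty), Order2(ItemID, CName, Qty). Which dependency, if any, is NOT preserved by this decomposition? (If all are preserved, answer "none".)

Price -> ItemID

Check Price → ItemID: no single fragment contains all of {ItemID, Price}, and the restricted closure of {Price} across the fragments never reaches {ItemID}.
CName, Date → Price, Qty is preserved.
CName → Price is preserved.
ItemID, Price → Date is preserved.
ItemID, CName → Date is preserved.
ItemID, Qty → CName, Date is preserved.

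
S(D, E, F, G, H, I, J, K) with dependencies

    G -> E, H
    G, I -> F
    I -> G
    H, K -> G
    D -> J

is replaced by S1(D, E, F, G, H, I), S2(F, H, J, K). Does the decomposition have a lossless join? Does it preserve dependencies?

lossy and not dependency-preserving

Lossless test: (F, H)⁺ = {F, H}, which is a superkey of neither fragment — lossy.
Dependency preservation: the restricted closure of {H, K} across the fragments never reaches {G}, so H, K → G cannot be enforced without a join — not preserved.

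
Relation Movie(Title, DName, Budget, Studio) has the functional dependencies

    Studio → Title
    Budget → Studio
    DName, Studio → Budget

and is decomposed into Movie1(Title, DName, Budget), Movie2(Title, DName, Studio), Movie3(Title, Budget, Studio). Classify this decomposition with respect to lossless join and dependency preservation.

lossless but not dependency-preserving

Lossless test (chase): Rows 1 and 3 agree on Budget; apply Budget→Studio and equate their Studio entries. Rows 1 and 2 agree on DName, Studio; apply DName, Studio→Budget and equate their Budget entries. Row 1 is now all distinguished symbols — the join is lossless.
Dependency preservation: the restricted closure of {DName, Studio} across the fragments never reaches {Budget}, so DName, Studio → Budget cannot be enforced without a join — not preserved.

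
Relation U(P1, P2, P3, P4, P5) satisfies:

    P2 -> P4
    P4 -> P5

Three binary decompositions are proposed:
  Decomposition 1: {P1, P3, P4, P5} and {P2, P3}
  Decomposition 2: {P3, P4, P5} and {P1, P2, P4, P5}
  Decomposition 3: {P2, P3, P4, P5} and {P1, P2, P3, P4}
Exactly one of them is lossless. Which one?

Decomposition 1: common = {P3}, closure = {P3} → lossy.
Decomposition 2: common = {P4, P5}, closure = {P4, P5} → lossy.
Decomposition 3: common = {P2, P3, P4}, closure = {P2, P3, P4, P5} → lossless.

Decomposition 3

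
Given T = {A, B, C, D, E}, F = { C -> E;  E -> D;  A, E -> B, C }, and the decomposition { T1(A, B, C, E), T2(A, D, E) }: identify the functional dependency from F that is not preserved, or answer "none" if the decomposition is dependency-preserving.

C → E lies within T1.
E → D lies within T2.
A, E → B, C lies within T1.
Every dependency is enforceable on the fragments, so the decomposition is dependency-preserving.

none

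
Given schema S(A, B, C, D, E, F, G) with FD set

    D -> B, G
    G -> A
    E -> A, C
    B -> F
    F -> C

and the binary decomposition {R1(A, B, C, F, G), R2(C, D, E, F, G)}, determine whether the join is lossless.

Common attributes: R1 ∩ R2 = {C, F, G}.
Closure of {C, F, G}: G → A applies, adding A. So (C, F, G)⁺ = {A, C, F, G}.
The closure contains neither all of R1 = {A, B, C, F, G} nor all of R2 = {C, D, E, F, G}, so the common attributes are not a superkey of either fragment. The join is lossy.

No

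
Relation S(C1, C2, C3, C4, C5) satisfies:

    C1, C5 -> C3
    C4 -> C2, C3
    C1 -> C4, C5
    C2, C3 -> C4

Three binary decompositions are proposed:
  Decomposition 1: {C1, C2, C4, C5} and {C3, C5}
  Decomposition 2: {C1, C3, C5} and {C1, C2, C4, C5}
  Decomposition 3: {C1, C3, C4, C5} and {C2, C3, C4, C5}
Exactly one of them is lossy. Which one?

Decomposition 1

Decomposition 1: common = {C5}, closure = {C5} → lossy.
Decomposition 2: common = {C1, C5}, closure = {C1, C2, C3, C4, C5} → lossless.
Decomposition 3: common = {C3, C4, C5}, closure = {C2, C3, C4, C5} → lossless.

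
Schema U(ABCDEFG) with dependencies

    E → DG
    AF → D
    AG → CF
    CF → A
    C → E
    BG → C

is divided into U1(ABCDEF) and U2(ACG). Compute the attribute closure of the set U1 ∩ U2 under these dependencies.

ACDEFG

U1 ∩ U2 = {AC}.
C → E applies, adding E
E → DG applies, adding DG
AG → CF applies, adding F
Closure: {ACDEFG}.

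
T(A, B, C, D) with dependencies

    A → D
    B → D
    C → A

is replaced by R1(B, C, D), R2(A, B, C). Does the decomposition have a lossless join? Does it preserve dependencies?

lossless but not dependency-preserving

Lossless test: (B, C)⁺ = {A, B, C, D}, which contains all of one fragment — lossless.
Dependency preservation: the restricted closure of {A} across the fragments never reaches {D}, so A → D cannot be enforced without a join — not preserved.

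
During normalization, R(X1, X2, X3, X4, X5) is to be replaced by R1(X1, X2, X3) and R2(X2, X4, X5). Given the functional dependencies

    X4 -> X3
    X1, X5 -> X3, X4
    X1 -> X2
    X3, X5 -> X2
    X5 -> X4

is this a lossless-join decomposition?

Common attributes: R1 ∩ R2 = {X2}.
No dependency enlarges {X2}, so (X2)⁺ = {X2}.
The closure contains neither all of R1 = {X1, X2, X3} nor all of R2 = {X2, X4, X5}, so the common attributes are not a superkey of either fragment. The join is lossy.

No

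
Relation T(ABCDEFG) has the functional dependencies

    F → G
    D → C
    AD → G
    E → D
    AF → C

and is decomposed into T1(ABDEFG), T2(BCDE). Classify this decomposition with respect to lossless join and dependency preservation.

lossless but not dependency-preserving

Lossless test: (BDE)⁺ = {BCDE}, which contains all of one fragment — lossless.
Dependency preservation: the restricted closure of {AF} across the fragments never reaches {C}, so AF → C cannot be enforced without a join — not preserved.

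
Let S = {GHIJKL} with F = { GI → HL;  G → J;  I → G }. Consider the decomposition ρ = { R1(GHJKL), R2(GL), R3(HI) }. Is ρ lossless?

No

Chase test. Columns are GHIJKL; row i has aⱼ where attribute j ∈ Ri, else bᵢⱼ.
Initial tableau (one row per fragment):
  row 1: a1 a2 b13 a4 a5 a6
  row 2: a1 b22 b23 b24 b25 a6
  row 3: b31 a2 a3 b34 b35 b36
Rows 1 and 2 agree on G; apply G→J and equate their J entries.
No row becomes fully distinguished — the join is lossy.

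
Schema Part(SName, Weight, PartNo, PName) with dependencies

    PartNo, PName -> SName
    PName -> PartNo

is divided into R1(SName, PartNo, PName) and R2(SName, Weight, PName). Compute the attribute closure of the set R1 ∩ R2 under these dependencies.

R1 ∩ R2 = {SName, PName}.
PName → PartNo applies, adding PartNo
Closure: {SName, PartNo, PName}.

SName, PartNo, PName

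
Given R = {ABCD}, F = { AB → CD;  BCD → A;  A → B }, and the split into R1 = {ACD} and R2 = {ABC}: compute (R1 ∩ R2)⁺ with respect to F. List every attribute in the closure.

R1 ∩ R2 = {AC}.
A → B applies, adding B
AB → CD applies, adding D
Closure: {ABCD}.

ABCD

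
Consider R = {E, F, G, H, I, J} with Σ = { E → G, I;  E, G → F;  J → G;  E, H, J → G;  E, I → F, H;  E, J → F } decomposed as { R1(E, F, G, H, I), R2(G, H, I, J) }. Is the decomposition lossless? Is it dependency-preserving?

lossy but dependency-preserving

Lossless test: (G, H, I)⁺ = {G, H, I}, which is a superkey of neither fragment — lossy.
Dependency preservation: E, H, J → G; E, J → F are not contained in any single fragment, but the restricted closure of each left-hand side across the fragments still reaches the right-hand side; the remaining FDs each lie inside some fragment. All dependencies are preserved.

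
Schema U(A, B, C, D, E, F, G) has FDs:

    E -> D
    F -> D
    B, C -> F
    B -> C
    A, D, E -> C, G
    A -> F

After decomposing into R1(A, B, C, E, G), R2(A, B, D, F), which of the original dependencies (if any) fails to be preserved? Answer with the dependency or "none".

E -> D

Check E → D: no single fragment contains all of {D, E}, and the restricted closure of {E} across the fragments never reaches {D}.
F → D is preserved.
B, C → F is preserved.
B → C is preserved.
A, D, E → C, G is preserved.
A → F is preserved.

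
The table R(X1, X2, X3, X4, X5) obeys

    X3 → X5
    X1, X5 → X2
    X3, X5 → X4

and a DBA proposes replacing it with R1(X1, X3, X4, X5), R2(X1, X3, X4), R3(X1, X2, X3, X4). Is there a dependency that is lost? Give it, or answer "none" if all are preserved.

Check X1, X5 → X2: no single fragment contains all of {X1, X2, X5}, and the restricted closure of {X1, X5} across the fragments never reaches {X2}.
X3 → X5 is preserved.
X3, X5 → X4 is preserved.

X1, X5 → X2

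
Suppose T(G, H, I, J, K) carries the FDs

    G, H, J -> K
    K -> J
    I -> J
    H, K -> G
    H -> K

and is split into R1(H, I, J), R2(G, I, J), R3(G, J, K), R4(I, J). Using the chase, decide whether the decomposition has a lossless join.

No

Chase test. Columns are G, H, I, J, K; row i has aⱼ where attribute j ∈ Ri, else bᵢⱼ.
Initial tableau (one row per fragment):
  row 1: b11 a2 a3 a4 b15
  row 2: a1 b22 a3 a4 b25
  row 3: a1 b32 b33 a4 a5
  row 4: b41 b42 a3 a4 b45
No row becomes fully distinguished — the join is lossy.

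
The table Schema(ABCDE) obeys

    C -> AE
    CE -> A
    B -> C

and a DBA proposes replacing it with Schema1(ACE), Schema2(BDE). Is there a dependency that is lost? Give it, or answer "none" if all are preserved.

Check B → C: no single fragment contains all of {BC}, and the restricted closure of {B} across the fragments never reaches {C}.
C → AE is preserved.
CE → A is preserved.

B -> C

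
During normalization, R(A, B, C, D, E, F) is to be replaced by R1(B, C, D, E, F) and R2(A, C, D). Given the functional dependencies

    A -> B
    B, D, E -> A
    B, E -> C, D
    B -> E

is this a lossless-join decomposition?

Common attributes: R1 ∩ R2 = {C, D}.
No dependency enlarges {C, D}, so (C, D)⁺ = {C, D}.
The closure contains neither all of R1 = {B, C, D, E, F} nor all of R2 = {A, C, D}, so the common attributes are not a superkey of either fragment. The join is lossy.

No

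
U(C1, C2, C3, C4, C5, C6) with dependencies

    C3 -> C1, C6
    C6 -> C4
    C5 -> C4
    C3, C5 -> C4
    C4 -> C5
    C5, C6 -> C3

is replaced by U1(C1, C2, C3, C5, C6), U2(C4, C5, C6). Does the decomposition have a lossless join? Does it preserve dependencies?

Lossless test: (C5, C6)⁺ = {C1, C3, C4, C5, C6}, which contains all of one fragment — lossless.
Dependency preservation: C3, C5 → C4 is not contained in any single fragment, but the restricted closure of its left-hand side across the fragments still reaches the right-hand side; the remaining FDs each lie inside some fragment. All dependencies are preserved.

lossless and dependency-preserving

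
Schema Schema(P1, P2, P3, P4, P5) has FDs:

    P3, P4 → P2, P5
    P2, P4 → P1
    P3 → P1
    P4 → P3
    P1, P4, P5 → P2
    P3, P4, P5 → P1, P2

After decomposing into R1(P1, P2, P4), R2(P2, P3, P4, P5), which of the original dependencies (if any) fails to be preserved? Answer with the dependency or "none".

Check P3 → P1: no single fragment contains all of {P1, P3}, and the restricted closure of {P3} across the fragments never reaches {P1}.
P3, P4 → P2, P5 is preserved.
P2, P4 → P1 is preserved.
P4 → P3 is preserved.
P1, P4, P5 → P2 is preserved.
P3, P4, P5 → P1, P2 is preserved.

P3 → P1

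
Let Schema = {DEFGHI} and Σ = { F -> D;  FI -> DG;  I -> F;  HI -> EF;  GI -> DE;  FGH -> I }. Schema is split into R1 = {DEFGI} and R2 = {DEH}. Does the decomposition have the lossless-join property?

No

Common attributes: R1 ∩ R2 = {DE}.
No dependency enlarges {DE}, so (DE)⁺ = {DE}.
The closure contains neither all of R1 = {DEFGI} nor all of R2 = {DEH}, so the common attributes are not a superkey of either fragment. The join is lossy.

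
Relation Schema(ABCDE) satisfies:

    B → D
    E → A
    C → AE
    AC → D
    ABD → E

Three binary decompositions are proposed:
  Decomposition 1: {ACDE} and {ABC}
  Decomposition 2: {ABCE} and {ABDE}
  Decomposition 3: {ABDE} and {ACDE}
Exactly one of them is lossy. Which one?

Decomposition 3

Decomposition 1: common = {AC}, closure = {ACDE} → lossless.
Decomposition 2: common = {ABE}, closure = {ABDE} → lossless.
Decomposition 3: common = {ADE}, closure = {ADE} → lossy.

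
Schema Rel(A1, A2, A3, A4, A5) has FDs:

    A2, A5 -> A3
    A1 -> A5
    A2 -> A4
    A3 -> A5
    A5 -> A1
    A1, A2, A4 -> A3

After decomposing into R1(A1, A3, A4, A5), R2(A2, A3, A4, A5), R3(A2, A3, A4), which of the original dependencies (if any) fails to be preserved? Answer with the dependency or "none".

A2, A5 → A3 lies within R2.
A1 → A5 lies within R1.
A2 → A4 lies within R2.
A3 → A5 lies within R1.
A5 → A1 lies within R1.
A1, A2, A4 → A3: restricted closure across fragments reaches A3.
Every dependency is enforceable on the fragments, so the decomposition is dependency-preserving.

none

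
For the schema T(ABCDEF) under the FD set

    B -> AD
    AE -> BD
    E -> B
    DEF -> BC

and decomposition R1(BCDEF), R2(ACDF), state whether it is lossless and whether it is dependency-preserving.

lossy and not dependency-preserving

Lossless test: (CDF)⁺ = {CDF}, which is a superkey of neither fragment — lossy.
Dependency preservation: the restricted closure of {B} across the fragments never reaches {AD}, so B → AD cannot be enforced without a join — not preserved.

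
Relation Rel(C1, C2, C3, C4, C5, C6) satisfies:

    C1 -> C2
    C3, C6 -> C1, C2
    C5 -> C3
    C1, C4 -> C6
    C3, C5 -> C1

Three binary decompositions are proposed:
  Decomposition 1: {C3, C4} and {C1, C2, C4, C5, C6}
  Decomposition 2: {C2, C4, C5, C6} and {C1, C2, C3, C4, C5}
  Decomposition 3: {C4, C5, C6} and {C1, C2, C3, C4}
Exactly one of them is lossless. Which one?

Decomposition 2

Decomposition 1: common = {C4}, closure = {C4} → lossy.
Decomposition 2: common = {C2, C4, C5}, closure = {C1, C2, C3, C4, C5, C6} → lossless.
Decomposition 3: common = {C4}, closure = {C4} → lossy.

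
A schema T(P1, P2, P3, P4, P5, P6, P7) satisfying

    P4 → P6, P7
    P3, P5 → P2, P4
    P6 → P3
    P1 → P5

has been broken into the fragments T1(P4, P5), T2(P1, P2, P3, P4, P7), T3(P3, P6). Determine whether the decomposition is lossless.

Chase test. Columns are P1, P2, P3, P4, P5, P6, P7; row i has aⱼ where attribute j ∈ Ti, else bᵢⱼ.
Initial tableau (one row per fragment):
  row 1: b11 b12 b13 a4 a5 b16 b17
  row 2: a1 a2 a3 a4 b25 b26 a7
  row 3: b31 b32 a3 b34 b35 a6 b37
Rows 1 and 2 agree on P4; apply P4→P6, P7 and equate their P6, P7 entries.
Rows 1 and 2 agree on P6; apply P6→P3 and equate their P3 entries.
No row becomes fully distinguished — the join is lossy.

No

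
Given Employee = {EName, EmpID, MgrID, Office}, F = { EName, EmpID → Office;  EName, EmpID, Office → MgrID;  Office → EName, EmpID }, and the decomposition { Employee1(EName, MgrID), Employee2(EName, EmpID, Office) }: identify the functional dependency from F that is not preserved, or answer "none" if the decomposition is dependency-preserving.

EName, EmpID, Office → MgrID

Check EName, EmpID, Office → MgrID: no single fragment contains all of {EName, EmpID, MgrID, Office}, and the restricted closure of {EName, EmpID, Office} across the fragments never reaches {MgrID}.
EName, EmpID → Office is preserved.
Office → EName, EmpID is preserved.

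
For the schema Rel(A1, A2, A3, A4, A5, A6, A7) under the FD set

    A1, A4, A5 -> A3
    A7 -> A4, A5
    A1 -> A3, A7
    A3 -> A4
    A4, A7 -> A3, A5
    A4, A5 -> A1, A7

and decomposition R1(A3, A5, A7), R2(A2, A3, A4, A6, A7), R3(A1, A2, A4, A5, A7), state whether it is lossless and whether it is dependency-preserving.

lossless and dependency-preserving

Lossless test (chase): Rows 1 and 2 agree on A7; apply A7→A4, A5 and equate their A4, A5 entries. Rows 1 and 3 agree on A4, A7; apply A4, A7→A3, A5 and equate their A3, A5 entries. Rows 1 and 2 agree on A4, A5; apply A4, A5→A1, A7 and equate their A1, A7 entries. Rows 1 and 3 agree on A4, A5; apply A4, A5→A1, A7 and equate their A1, A7 entries. Row 2 is now all distinguished symbols — the join is lossless.
Dependency preservation: A1, A4, A5 → A3; A1 → A3, A7; A4, A7 → A3, A5 are not contained in any single fragment, but the restricted closure of each left-hand side across the fragments still reaches the right-hand side; the remaining FDs each lie inside some fragment. All dependencies are preserved.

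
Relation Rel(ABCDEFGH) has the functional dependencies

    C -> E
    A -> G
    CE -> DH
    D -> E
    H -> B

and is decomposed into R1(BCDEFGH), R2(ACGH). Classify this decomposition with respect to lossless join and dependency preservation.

lossy but dependency-preserving

Lossless test: (CGH)⁺ = {BCDEGH}, which is a superkey of neither fragment — lossy.
Dependency preservation: every FD's attributes lie within a single fragment, so each can be enforced locally — preserved.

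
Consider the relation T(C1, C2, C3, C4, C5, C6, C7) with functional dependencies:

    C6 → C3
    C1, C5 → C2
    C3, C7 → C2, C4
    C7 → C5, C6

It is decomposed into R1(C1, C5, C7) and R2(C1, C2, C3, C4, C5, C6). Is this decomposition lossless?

No

Common attributes: R1 ∩ R2 = {C1, C5}.
Closure of {C1, C5}: C1, C5 → C2 applies, adding C2. So (C1, C5)⁺ = {C1, C2, C5}.
The closure contains neither all of R1 = {C1, C5, C7} nor all of R2 = {C1, C2, C3, C4, C5, C6}, so the common attributes are not a superkey of either fragment. The join is lossy.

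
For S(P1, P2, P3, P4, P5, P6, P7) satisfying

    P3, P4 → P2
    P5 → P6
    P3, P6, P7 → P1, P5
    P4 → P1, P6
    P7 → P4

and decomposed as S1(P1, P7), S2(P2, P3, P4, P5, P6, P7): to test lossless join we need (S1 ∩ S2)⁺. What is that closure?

S1 ∩ S2 = {P7}.
P7 → P4 applies, adding P4
P4 → P1, P6 applies, adding P1, P6
Closure: {P1, P4, P6, P7}.

P1, P4, P6, P7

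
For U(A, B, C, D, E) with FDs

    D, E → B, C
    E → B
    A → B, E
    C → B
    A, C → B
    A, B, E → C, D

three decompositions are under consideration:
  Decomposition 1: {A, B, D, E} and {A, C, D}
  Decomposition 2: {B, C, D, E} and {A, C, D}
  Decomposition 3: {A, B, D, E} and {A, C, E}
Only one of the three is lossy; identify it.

Decomposition 1: common = {A, D}, closure = {A, B, C, D, E} → lossless.
Decomposition 2: common = {C, D}, closure = {B, C, D} → lossy.
Decomposition 3: common = {A, E}, closure = {A, B, C, D, E} → lossless.

Decomposition 2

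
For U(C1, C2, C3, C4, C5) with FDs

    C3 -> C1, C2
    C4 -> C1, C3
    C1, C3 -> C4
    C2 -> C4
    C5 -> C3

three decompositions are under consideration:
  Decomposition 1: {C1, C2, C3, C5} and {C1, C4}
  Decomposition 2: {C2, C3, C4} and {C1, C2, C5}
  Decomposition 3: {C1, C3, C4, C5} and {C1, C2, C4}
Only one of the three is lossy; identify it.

Decomposition 1

Decomposition 1: common = {C1}, closure = {C1} → lossy.
Decomposition 2: common = {C2}, closure = {C1, C2, C3, C4} → lossless.
Decomposition 3: common = {C1, C4}, closure = {C1, C2, C3, C4} → lossless.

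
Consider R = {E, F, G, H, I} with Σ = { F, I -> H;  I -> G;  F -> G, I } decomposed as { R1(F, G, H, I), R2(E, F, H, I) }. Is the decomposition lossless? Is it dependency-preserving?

Lossless test: (F, H, I)⁺ = {F, G, H, I}, which contains all of one fragment — lossless.
Dependency preservation: every FD's attributes lie within a single fragment, so each can be enforced locally — preserved.

lossless and dependency-preserving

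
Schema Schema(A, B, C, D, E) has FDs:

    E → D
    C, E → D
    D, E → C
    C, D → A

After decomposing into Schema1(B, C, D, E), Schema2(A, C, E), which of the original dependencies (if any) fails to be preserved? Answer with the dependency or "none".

Check C, D → A: no single fragment contains all of {A, C, D}, and the restricted closure of {C, D} across the fragments never reaches {A}.
E → D is preserved.
C, E → D is preserved.
D, E → C is preserved.

C, D → A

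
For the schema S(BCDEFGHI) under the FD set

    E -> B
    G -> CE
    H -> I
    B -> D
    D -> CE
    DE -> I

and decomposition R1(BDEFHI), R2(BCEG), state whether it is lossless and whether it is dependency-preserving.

lossy but dependency-preserving

Lossless test: (BE)⁺ = {BCDEI}, which is a superkey of neither fragment — lossy.
Dependency preservation: D → CE is not contained in any single fragment, but the restricted closure of its left-hand side across the fragments still reaches the right-hand side; the remaining FDs each lie inside some fragment. All dependencies are preserved.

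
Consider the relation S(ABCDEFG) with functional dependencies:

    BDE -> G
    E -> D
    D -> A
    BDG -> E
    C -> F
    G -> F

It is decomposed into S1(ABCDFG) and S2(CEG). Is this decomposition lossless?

Common attributes: S1 ∩ S2 = {CG}.
Closure of {CG}: C → F applies, adding F. So (CG)⁺ = {CFG}.
The closure contains neither all of S1 = {ABCDFG} nor all of S2 = {CEG}, so the common attributes are not a superkey of either fragment. The join is lossy.

No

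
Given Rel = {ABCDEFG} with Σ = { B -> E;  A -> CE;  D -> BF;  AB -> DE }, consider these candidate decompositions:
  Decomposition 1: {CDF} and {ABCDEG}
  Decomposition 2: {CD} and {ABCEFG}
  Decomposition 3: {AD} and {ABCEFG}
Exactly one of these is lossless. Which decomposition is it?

Decomposition 1: common = {CD}, closure = {BCDEF} → lossless.
Decomposition 2: common = {C}, closure = {C} → lossy.
Decomposition 3: common = {A}, closure = {ACE} → lossy.

Decomposition 1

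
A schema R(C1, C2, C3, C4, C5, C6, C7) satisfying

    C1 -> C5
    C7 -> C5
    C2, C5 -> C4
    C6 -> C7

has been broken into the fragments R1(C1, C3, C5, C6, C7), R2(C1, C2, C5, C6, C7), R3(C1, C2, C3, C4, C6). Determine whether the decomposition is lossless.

Yes

Chase test. Columns are C1, C2, C3, C4, C5, C6, C7; row i has aⱼ where attribute j ∈ Ri, else bᵢⱼ.
Initial tableau (one row per fragment):
  row 1: a1 b12 a3 b14 a5 a6 a7
  row 2: a1 a2 b23 b24 a5 a6 a7
  row 3: a1 a2 a3 a4 b35 a6 b37
Rows 1 and 3 agree on C1; apply C1→C5 and equate their C5 entries.
Rows 2 and 3 agree on C2, C5; apply C2, C5→C4 and equate their C4 entries.
Rows 1 and 3 agree on C6; apply C6→C7 and equate their C7 entries.
Row 3 is now all distinguished symbols — the join is lossless.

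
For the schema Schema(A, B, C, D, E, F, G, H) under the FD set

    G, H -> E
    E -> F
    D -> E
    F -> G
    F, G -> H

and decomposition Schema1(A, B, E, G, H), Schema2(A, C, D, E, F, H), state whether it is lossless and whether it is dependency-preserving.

Lossless test: (A, E, H)⁺ = {A, E, F, G, H}, which is a superkey of neither fragment — lossy.
Dependency preservation: F → G; F, G → H are not contained in any single fragment, but the restricted closure of each left-hand side across the fragments still reaches the right-hand side; the remaining FDs each lie inside some fragment. All dependencies are preserved.

lossy but dependency-preserving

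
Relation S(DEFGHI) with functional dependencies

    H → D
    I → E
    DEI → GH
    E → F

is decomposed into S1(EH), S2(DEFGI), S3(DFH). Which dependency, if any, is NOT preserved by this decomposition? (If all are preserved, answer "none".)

DEI → GH

Check DEI → GH: no single fragment contains all of {DEGHI}, and the restricted closure of {DEI} across the fragments never reaches {GH}.
H → D is preserved.
I → E is preserved.
E → F is preserved.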